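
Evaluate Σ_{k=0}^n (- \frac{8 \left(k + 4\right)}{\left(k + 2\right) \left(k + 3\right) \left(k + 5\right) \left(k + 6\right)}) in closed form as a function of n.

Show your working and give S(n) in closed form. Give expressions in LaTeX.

Ratio r(k) = (k + 2)*(k + 5)**2/((k + 4)**2*(k + 7)).
Take A(k)=k + 2, B(k)=k + 7, C(k)=k**2 + 8*k + 16.
f must satisfy (k + 2)·f(k+1) − (k + 6)·f(k) = k**2 + 8*k + 16.
Bound: deg f ≤ 4.
Match coefficients ⇒ f(k) = k*(k + 3)*(k + 4)*(k + 7)/20.
Get s_k = R·t_k = 2*k*(-k - 7)/(5*(k**2 + 7*k + 10)) with R(k) = B(k−1)f(k)/C(k) = k*(k + 3)*(k + 6)*(k + 7)/(20*(k + 4)).
Check: Δs_k = 8*(-k - 4)/(k**4 + 16*k**3 + 91*k**2 + 216*k + 180). ✓
Evaluate: s_(n+1) = 2*(-n**2 - 9*n - 8)/(5*(n**2 + 9*n + 18)); subtract s_(0) = 0 ⇒ S(n) = 2*(-n**2 - 9*n - 8)/(5*(n**2 + 9*n + 18)).

S(n) = \frac{2 \left(- n^{2} - 9 n - 8\right)}{5 \left(n^{2} + 9 n + 18\right)}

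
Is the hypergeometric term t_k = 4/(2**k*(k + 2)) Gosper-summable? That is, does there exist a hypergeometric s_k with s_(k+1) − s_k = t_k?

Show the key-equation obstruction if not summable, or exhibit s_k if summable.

r(k) = (k + 2)/(2*(k + 3)) after simplifying.
A = k/2 + 1, B = k + 3, C = 1.
f must satisfy (k/2 + 1)·f(k+1) − (k + 2)·f(k) = 1.
From deg A=1, deg B=1, deg C=0: d=-1.
d = -1 < 0 ⇒ no nonzero polynomial f; not summable.

No — key equation has no polynomial f.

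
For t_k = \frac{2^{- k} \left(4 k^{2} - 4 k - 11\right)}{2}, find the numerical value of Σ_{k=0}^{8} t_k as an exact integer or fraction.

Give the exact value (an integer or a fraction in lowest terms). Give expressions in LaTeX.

Σ = -1893/512

The ratio is (4*k**2 + 4*k - 11)/(2*(4*k**2 - 4*k - 11)).
So A=1/2 and B=1, with C=k**2 - k - 11/4.
Key eq: (1/2)·f(k+1) = (1)·f(k) + (k**2 - k - 11/4).
Degrees (0,0,2) ⇒ d ≤ 2.
Solve for f: f(k) = -(2*k - 1)*(2*k + 3)/2 (degree 2 ≤ 2).
Certificate R = B(k−1)f/C = -2*(2*k - 1)*(2*k + 3)/(4*k**2 - 4*k - 11) gives s_k = (-4*k**2 - 4*k + 3)/2**k.
s_(k+1) − s_k = (4*k**2 - 4*k - 11)/(2*2**k) = t_k.
Evaluate s at k=9 and k=0: -357/512 and 3; difference -1893/512.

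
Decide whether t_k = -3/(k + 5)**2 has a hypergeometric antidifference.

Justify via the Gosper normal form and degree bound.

Ratio r(k) = (k + 5)**2/(k + 6)**2.
Gosper form: A/B · C(k+1)/C(k) with A=k**2 + 10*k + 25, B=k**2 + 12*k + 36, C=1.
Need (k**2 + 10*k + 25)·f(k+1) − (k**2 + 10*k + 25)·f(k) = 1.
Bound: deg f ≤ 0.
Write f(k) = c0. Then LHS − RHS = -1, requiring -1 = 0: contradictory. No certificate.

No; the coefficient equations for f are inconsistent.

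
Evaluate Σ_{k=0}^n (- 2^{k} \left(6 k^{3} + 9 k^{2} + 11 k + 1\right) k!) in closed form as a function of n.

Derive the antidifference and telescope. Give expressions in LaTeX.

S(n) = - 6 \cdot 2^{n} n^{3} n! - 12 \cdot 2^{n} n^{2} n! - 8 \cdot 2^{n} n n! - 2 \cdot 2^{n} n! + 1

r(k) = 2*(6*k**4 + 33*k**3 + 74*k**2 + 74*k + 27)/(6*k**3 + 9*k**2 + 11*k + 1) after simplifying.
Take A(k)=2*k + 2, B(k)=1, C(k)=k**3 + 3*k**2/2 + 11*k/6 + 1/6.
Key eq: (2*k + 2)·f(k+1) = (1)·f(k) + (k**3 + 3*k**2/2 + 11*k/6 + 1/6).
deg f ≤ 2 (via 1,0,3).
Coefficient equations give f(k) = (3*k**2 - 3*k + 1)/6.
Certificate R = B(k−1)f/C = (3*k**2 - 3*k + 1)/(6*k**3 + 9*k**2 + 11*k + 1) gives s_k = -2**k*(3*k**2 - 3*k + 1)*factorial(k).
s_(k+1) − s_k = -2**k*(6*k**3 + 9*k**2 + 11*k + 1)*factorial(k) = t_k.
Σ_(k=0)^n t_k = s_(n+1) − s_(0) = (-2**(n + 1)*(3*n**2 + 3*n + 1)*factorial(n + 1)) − (-1), i.e. -6*2**n*n**3*factorial(n) - 12*2**n*n**2*factorial(n) - 8*2**n*n*factorial(n) - 2*2**n*factorial(n) + 1.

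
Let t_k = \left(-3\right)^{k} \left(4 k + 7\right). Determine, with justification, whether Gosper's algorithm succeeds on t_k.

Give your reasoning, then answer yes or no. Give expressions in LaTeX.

Compute t_(k+1)/t_k: get 3*(-4*k - 11)/(4*k + 7).
A = -3, B = 1, C = k + 7/4.
Set up (-3)·f(k+1) − (1)·f(k) − (k + 7/4) = 0.
deg f ≤ 1 (via 0,0,1).
Coefficient equations give f(k) = -(k + 1)/4.
Certificate R = B(k−1)f/C = -(k + 1)/(4*k + 7) gives s_k = (-3)**k*(-k - 1).
s_(k+1) − s_k = (-3)**k*(4*k + 7) = t_k.

Yes. s_k = \left(-3\right)^{k} \left(- k - 1\right).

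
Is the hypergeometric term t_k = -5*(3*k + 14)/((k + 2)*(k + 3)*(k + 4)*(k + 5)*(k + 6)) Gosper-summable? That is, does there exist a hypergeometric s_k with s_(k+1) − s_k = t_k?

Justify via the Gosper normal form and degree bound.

Ratio r(k) = (k + 2)*(3*k + 17)/((k + 7)*(3*k + 14)).
Factor: A=k + 2; B=k + 7; C=k + 14/3.
f must satisfy (k + 2)·f(k+1) − (k + 6)·f(k) = k + 14/3.
d = 4 from the (1,1,1) case.
Match coefficients ⇒ f(k) = k*(k + 4)*(k**2 + 10*k + 31)/90.
So s_k = (B(k−1)f/C)·t_k = (k*(k + 4)*(k + 6)*(k**2 + 10*k + 31)/(30*(3*k + 14)))·t_k = k*(-k**2 - 10*k - 31)/(6*(k**3 + 10*k**2 + 31*k + 30)).
Check: Δs_k = 5*(-3*k - 14)/(k**5 + 20*k**4 + 155*k**3 + 580*k**2 + 1044*k + 720). ✓

Yes. s_k = k*(-k**2 - 10*k - 31)/(6*(k**3 + 10*k**2 + 31*k + 30)).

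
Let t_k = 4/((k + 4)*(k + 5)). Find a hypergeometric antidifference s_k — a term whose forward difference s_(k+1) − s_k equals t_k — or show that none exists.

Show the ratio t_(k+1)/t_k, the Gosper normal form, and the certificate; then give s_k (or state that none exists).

r(k) = (k + 4)/(k + 6) after simplifying.
So A=k + 4 and B=k + 6, with C=1.
Solve (k + 4)·f(k+1) − (k + 5)·f(k) = 1.
d = 1 from the (1,1,0) case.
Match coefficients ⇒ f(k) = k/4.
So s_k = (B(k−1)f/C)·t_k = (k*(k + 5)/4)·t_k = k/(k + 4).
Δs = 4/(k**2 + 9*k + 20), as required.

s_k = k/(k + 4)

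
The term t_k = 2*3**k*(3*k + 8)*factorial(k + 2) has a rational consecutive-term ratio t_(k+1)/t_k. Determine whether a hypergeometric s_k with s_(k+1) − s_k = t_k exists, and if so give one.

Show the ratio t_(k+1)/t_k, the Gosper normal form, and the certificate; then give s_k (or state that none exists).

s_k = 2*3**k*factorial(k + 2)

Compute t_(k+1)/t_k: get 3*(k + 3)*(3*k + 11)/(3*k + 8).
Factor: A=3*k + 9; B=1; C=k + 8/3.
f must satisfy (3*k + 9)·f(k+1) − (1)·f(k) = k + 8/3.
d = 0 from the (1,0,1) case.
Solve for f: f(k) = 1/3 (degree 0 ≤ 0).
R(k) = B(k−1)·f(k)/C(k) = 1/(3*k + 8); s_k = R·t_k = 2*3**k*factorial(k + 2).
Check: Δs_k = 2*3**k*(3*k + 8)*factorial(k + 2). ✓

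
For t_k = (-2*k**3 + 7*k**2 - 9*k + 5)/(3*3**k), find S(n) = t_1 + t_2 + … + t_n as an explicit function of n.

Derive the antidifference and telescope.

The ratio is (2*k**3 - k**2 + k - 1)/(3*(2*k**3 - 7*k**2 + 9*k - 5)).
Factor: A=1/3; B=1; C=k**3 - 7*k**2/2 + 9*k/2 - 5/2.
Set up (1/3)·f(k+1) − (1)·f(k) − (k**3 - 7*k**2/2 + 9*k/2 - 5/2) = 0.
Bound: deg f ≤ 3.
Solve for f: f(k) = -3*(k**3 - 2*k**2 + 4*k - 1)/2 (degree 3 ≤ 3).
Get s_k = R·t_k = (k**3 - 2*k**2 + 4*k - 1)/3**k with R(k) = B(k−1)f(k)/C(k) = -3*(k**3 - 2*k**2 + 4*k - 1)/(2*k**3 - 7*k**2 + 9*k - 5).
s_(k+1) − s_k = (-2*k**3 + 7*k**2 - 9*k + 5)/(3*3**k) = t_k.
s_(n+1) = 3**(-n - 1)*(n**3 + n**2 + 3*n + 2) and s_(1) = 2/3, so S(n) = 3**(-n - 1)*(-2*3**n + n**3 + n**2 + 3*n + 2).

S(n) = 3**(-n - 1)*(-2*3**n + n**3 + n**2 + 3*n + 2)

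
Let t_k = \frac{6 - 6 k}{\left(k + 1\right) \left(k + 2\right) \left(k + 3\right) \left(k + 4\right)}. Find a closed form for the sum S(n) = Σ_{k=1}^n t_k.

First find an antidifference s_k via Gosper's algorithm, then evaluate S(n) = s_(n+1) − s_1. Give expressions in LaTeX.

r(k) = k*(k + 1)/((k - 1)*(k + 5)) after simplifying.
Take A(k)=k + 1, B(k)=k + 5, C(k)=k - 1.
f must satisfy (k + 1)·f(k+1) − (k + 4)·f(k) = k - 1.
d = 3 from the (1,1,1) case.
Solving with deg f ≤ 3: f(k) = -k*(k**2 + 6*k + 29)/36.
Certificate R = B(k−1)f/C = -k*(k + 4)*(k**2 + 6*k + 29)/(36*(k - 1)) gives s_k = k*(k**2 + 6*k + 29)/(6*(k + 1)*(k + 2)*(k + 3)).
Check: Δs_k = 6*(1 - k)/(k**4 + 10*k**3 + 35*k**2 + 50*k + 24). ✓
Telescope: S(n) = s_(n+1) − s_(1) = (n**3 + 9*n**2 + 44*n + 36)/(6*(n**3 + 9*n**2 + 26*n + 24)) − (1/4) = n*(-n**2 - 9*n + 10)/(12*(n**3 + 9*n**2 + 26*n + 24)).

S(n) = \frac{n \left(- n^{2} - 9 n + 10\right)}{12 \left(n^{3} + 9 n^{2} + 26 n + 24\right)}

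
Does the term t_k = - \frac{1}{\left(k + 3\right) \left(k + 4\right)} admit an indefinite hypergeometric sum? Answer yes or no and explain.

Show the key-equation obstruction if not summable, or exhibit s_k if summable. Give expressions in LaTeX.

Yes. s_k = - \frac{k}{3 k + 9}.

Step 1: r(k) = (k + 3)/(k + 5).
Normal form (A,B,C) = (k + 3, k + 5, 1).
Key eq: (k + 3)·f(k+1) = (k + 4)·f(k) + (1).
From deg A=1, deg B=1, deg C=0: d=1.
Solving with deg f ≤ 1: f(k) = k/3.
Certificate R = B(k−1)f/C = k*(k + 4)/3 gives s_k = -k/(3*k + 9).
s_(k+1) − s_k = -1/(k**2 + 7*k + 12) = t_k.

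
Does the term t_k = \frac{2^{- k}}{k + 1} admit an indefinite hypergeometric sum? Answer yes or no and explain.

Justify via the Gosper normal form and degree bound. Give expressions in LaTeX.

No — t_k has no hypergeometric antidifference.

The ratio is (k + 1)/(2*(k + 2)).
Take A(k)=k/2 + 1/2, B(k)=k + 2, C(k)=1.
Solve (k/2 + 1/2)·f(k+1) − (k + 1)·f(k) = 1.
d = -1 from the (1,1,0) case.
Negative degree bound (-1): no f exists, t_k not Gosper-summable.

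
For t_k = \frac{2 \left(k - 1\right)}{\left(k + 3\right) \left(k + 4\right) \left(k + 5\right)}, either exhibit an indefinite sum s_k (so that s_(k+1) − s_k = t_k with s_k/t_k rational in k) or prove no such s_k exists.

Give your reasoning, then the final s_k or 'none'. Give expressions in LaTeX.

t_(k+1)/t_k = k*(k + 3)/((k - 1)*(k + 6)).
Take A(k)=k + 3, B(k)=k + 6, C(k)=k - 1.
Set up (k + 3)·f(k+1) − (k + 5)·f(k) − (k - 1) = 0.
Degrees (1,1,1) ⇒ d ≤ 2.
Match coefficients ⇒ f(k) = k*(k - 5)/12.
So s_k = (B(k−1)f/C)·t_k = (k*(k - 5)*(k + 5)/(12*(k - 1)))·t_k = k*(k - 5)/(6*(k + 3)*(k + 4)).
s_(k+1) − s_k = 2*(k - 1)/(k**3 + 12*k**2 + 47*k + 60) = t_k.

s_k = \frac{k \left(k - 5\right)}{6 \left(k + 3\right) \left(k + 4\right)}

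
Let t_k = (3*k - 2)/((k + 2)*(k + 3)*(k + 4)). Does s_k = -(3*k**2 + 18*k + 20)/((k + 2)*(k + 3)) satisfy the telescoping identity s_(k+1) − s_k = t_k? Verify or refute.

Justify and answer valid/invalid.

Valid — Δs_k = t_k.

s_(k+1) = (-18*k - 3*(k + 1)**2 - 38)/((k + 3)*(k + 4))
s_(k+1) − s_k = (3*k - 2)/(k**3 + 9*k**2 + 26*k + 24)
(s_(k+1) − s_k) − t_k = 0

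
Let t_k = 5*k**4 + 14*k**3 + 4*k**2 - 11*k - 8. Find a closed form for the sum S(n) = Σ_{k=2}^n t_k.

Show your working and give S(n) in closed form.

S(n) = n**5 + 6*n**4 + 10*n**3 - 13*n - 4

r(k) = (5*k**4 + 34*k**3 + 76*k**2 + 59*k + 4)/(5*k**4 + 14*k**3 + 4*k**2 - 11*k - 8) after simplifying.
Factor: A=1; B=1; C=k**4 + 14*k**3/5 + 4*k**2/5 - 11*k/5 - 8/5.
Key eq: (1)·f(k+1) = (1)·f(k) + (k**4 + 14*k**3/5 + 4*k**2/5 - 11*k/5 - 8/5).
Bound: deg f ≤ 5.
Solving with deg f ≤ 5: f(k) = k*(k**4 + k**3 - 4*k**2 - 4*k - 2)/5.
Then R = B(k−1)f/C = k*(k**4 + k**3 - 4*k**2 - 4*k - 2)/(5*k**4 + 14*k**3 + 4*k**2 - 11*k - 8), so s_k = R(k)·t_k = k*(k**4 + k**3 - 4*k**2 - 4*k - 2).
Δs = 5*k**4 + 14*k**3 + 4*k**2 - 11*k - 8, as required.
s_(n+1) = n**5 + 6*n**4 + 10*n**3 - 13*n - 8 and s_(2) = -4, so S(n) = n**5 + 6*n**4 + 10*n**3 - 13*n - 4.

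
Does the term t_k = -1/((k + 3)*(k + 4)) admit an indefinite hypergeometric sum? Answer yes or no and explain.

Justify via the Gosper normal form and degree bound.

Compute t_(k+1)/t_k: get (k + 3)/(k + 5).
So A=k + 3 and B=k + 5, with C=1.
Need (k + 3)·f(k+1) − (k + 4)·f(k) = 1.
d = 1 from the (1,1,0) case.
Coefficient equations give f(k) = k/3.
So s_k = (B(k−1)f/C)·t_k = (k*(k + 4)/3)·t_k = -k/(3*k + 9).
Check: Δs_k = -1/(k**2 + 7*k + 12). ✓

Yes. s_k = -k/(3*k + 9).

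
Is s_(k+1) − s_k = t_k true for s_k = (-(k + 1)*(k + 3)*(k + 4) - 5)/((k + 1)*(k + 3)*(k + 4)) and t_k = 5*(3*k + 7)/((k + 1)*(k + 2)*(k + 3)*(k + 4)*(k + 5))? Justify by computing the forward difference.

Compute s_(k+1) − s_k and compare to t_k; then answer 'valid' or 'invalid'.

Valid: the claim telescopes to t_k.

s_(k+1) = (-(k + 2)*(k + 4)*(k + 5) - 5)/((k + 2)*(k + 4)*(k + 5))
s_(k+1) − s_k = 5*(3*k + 7)/(k**5 + 15*k**4 + 85*k**3 + 225*k**2 + 274*k + 120)
(s_(k+1) − s_k) − t_k = 0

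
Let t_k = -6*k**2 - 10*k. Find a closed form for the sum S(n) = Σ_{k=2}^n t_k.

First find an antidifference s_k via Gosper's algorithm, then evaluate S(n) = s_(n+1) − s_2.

S(n) = -2*n**3 - 8*n**2 - 6*n + 16

r(k) = (3*k**2 + 11*k + 8)/(k*(3*k + 5)) after simplifying.
Take A(k)=1, B(k)=1, C(k)=k**2 + 5*k/3.
Set up (1)·f(k+1) − (1)·f(k) − (k**2 + 5*k/3) = 0.
Bound: deg f ≤ 3.
Coefficient equations give f(k) = k*(k - 1)*(k + 2)/3.
R(k) = B(k−1)·f(k)/C(k) = (k - 1)*(k + 2)/(3*k + 5); s_k = R·t_k = 2*k*(-k**2 - k + 2).
Check: Δs_k = 2*k*(-3*k - 5). ✓
s_(n+1) = 2*n*(-n**2 - 4*n - 3) and s_(2) = -16, so S(n) = -2*n**3 - 8*n**2 - 6*n + 16.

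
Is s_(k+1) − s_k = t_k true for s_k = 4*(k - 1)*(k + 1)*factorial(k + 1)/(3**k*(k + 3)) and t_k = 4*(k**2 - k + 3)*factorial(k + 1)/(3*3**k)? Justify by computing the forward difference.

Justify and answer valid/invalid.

s_(k+1) = 4*k*(k + 2)*factorial(k + 2)/(3*3**k*(k + 4))
s_(k+1) − s_k = 4*(k**4 + 4*k**3 + 4*k**2 + 15*k + 12)*factorial(k + 1)/(3*3**k*(k + 3)*(k + 4))
(s_(k+1) − s_k) − t_k = -8*(k**3 + 2*k**2 - 3*k + 12)*factorial(k + 1)/(3*3**k*(k + 3)*(k + 4))

Invalid: residual -8*(k**3 + 2*k**2 - 3*k + 12)*factorial(k + 1)/(3*3**k*(k + 3)*(k + 4)) ≠ 0.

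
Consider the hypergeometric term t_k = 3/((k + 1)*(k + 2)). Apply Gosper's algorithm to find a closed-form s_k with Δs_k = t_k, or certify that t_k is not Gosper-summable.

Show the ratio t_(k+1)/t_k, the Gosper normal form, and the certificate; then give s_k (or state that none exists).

Step 1: r(k) = (k + 1)/(k + 3).
Gosper form: A/B · C(k+1)/C(k) with A=k + 1, B=k + 3, C=1.
Need (k + 1)·f(k+1) − (k + 2)·f(k) = 1.
d = 1 from the (1,1,0) case.
Solve for f: f(k) = k (degree 1 ≤ 1).
Then R = B(k−1)f/C = k*(k + 2), so s_k = R(k)·t_k = 3*k/(k + 1).
Verify: 3/(k**2 + 3*k + 2) matches t_k.

s_k = 3*k/(k + 1)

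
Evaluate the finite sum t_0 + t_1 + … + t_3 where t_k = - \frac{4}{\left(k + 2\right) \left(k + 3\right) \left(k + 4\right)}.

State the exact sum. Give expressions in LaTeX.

Σ = -2/7

Compute t_(k+1)/t_k: get (k + 2)/(k + 5).
Gosper form: A/B · C(k+1)/C(k) with A=k + 2, B=k + 5, C=1.
f must satisfy (k + 2)·f(k+1) − (k + 4)·f(k) = 1.
From deg A=1, deg B=1, deg C=0: d=2.
A polynomial solution: f(k) = k*(k + 5)/12.
So s_k = (B(k−1)f/C)·t_k = (k*(k + 4)*(k + 5)/12)·t_k = k*(-k - 5)/(3*(k + 2)*(k + 3)).
Δs = -4/(k**3 + 9*k**2 + 26*k + 24), as required.
Telescoping: Σ = s_(4) − s_(0) = -2/7 − (0) = -2/7.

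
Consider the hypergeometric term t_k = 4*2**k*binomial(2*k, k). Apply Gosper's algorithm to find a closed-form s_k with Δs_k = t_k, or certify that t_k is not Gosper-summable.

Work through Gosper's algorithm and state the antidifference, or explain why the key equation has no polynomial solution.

r(k) = 4*(2*k + 1)/(k + 1) after simplifying.
A = 8*k + 4, B = k + 1, C = 1.
f must satisfy (8*k + 4)·f(k+1) − (k)·f(k) = 1.
deg f ≤ -1 (via 1,1,0).
Negative degree bound (-1): no f exists, t_k not Gosper-summable.

no hypergeometric antidifference exists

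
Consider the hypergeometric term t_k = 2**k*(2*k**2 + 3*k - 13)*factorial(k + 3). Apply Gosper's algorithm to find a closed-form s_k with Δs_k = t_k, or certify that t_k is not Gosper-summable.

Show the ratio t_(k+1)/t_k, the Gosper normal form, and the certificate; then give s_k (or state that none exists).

Step 1: r(k) = 2*(2*k**3 + 15*k**2 + 20*k - 32)/(2*k**2 + 3*k - 13).
Take A(k)=2*k + 8, B(k)=1, C(k)=k**2 + 3*k/2 - 13/2.
f must satisfy (2*k + 8)·f(k+1) − (1)·f(k) = k**2 + 3*k/2 - 13/2.
Degrees (1,0,2) ⇒ d ≤ 1.
Solving with deg f ≤ 1: f(k) = (k - 3)/2.
Then R = B(k−1)f/C = (k - 3)/(2*k**2 + 3*k - 13), so s_k = R(k)·t_k = 2**k*(k - 3)*factorial(k + 3).
s_(k+1) − s_k = 2**k*(2*k**2 + 3*k - 13)*factorial(k + 3) = t_k.

s_k = 2**k*(k - 3)*factorial(k + 3)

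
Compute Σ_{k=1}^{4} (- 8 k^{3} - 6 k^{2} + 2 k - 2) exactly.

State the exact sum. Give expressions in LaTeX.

Σ = -968

t_(k+1)/t_k = (-k + 4*(k + 1)**3 + 3*(k + 1)**2)/(4*k**3 + 3*k**2 - k + 1).
A = 1, B = 1, C = k**3 + 3*k**2/4 - k/4 + 1/4.
Key eq: (1)·f(k+1) = (1)·f(k) + (k**3 + 3*k**2/4 - k/4 + 1/4).
Bound: deg f ≤ 4.
A polynomial solution: f(k) = k*(k**3 - k**2 - k + 2)/4.
So s_k = (B(k−1)f/C)·t_k = (k*(k**3 - k**2 - k + 2)/(4*k**3 + 3*k**2 - k + 1))·t_k = 2*k*(-k**3 + k**2 + k - 2).
Check: Δs_k = -8*k**3 - 6*k**2 + 2*k - 2. ✓
Sum = s_(5) − s_(1); s_(5) = -970, s_(1) = -2 ⇒ -968.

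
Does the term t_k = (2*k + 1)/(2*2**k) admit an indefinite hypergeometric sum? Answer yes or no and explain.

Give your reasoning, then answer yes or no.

Yes. s_k = (-2*k - 3)/2**k.

t_(k+1)/t_k = (2*k + 3)/(2*(2*k + 1)).
Take A(k)=1/2, B(k)=1, C(k)=k + 1/2.
Key eq: (1/2)·f(k+1) = (1)·f(k) + (k + 1/2).
Bound: deg f ≤ 1.
Match coefficients ⇒ f(k) = -2*k - 3.
So s_k = (B(k−1)f/C)·t_k = (-2*(2*k + 3)/(2*k + 1))·t_k = (-2*k - 3)/2**k.
Δs = (2*k + 1)/(2*2**k), as required.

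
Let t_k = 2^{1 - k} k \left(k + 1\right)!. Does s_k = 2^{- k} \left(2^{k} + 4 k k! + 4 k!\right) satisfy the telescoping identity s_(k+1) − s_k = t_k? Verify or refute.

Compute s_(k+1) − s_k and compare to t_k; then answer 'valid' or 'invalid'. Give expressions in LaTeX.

s_(k+1) = (2**k + 2*k**2*factorial(k) + 6*k*factorial(k) + 4*factorial(k))/2**k
s_(k+1) − s_k = 2**(1 - k)*k*factorial(k + 1)
(s_(k+1) − s_k) − t_k = 0

valid; difference matches t_k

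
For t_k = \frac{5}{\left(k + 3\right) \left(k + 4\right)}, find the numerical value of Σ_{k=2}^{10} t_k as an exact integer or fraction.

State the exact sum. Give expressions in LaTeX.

Σ = 9/14

Compute t_(k+1)/t_k: get (k + 3)/(k + 5).
Gosper form: A/B · C(k+1)/C(k) with A=k + 3, B=k + 5, C=1.
f must satisfy (k + 3)·f(k+1) − (k + 4)·f(k) = 1.
From deg A=1, deg B=1, deg C=0: d=1.
Solving with deg f ≤ 1: f(k) = k/3.
So s_k = (B(k−1)f/C)·t_k = (k*(k + 4)/3)·t_k = 5*k/(3*(k + 3)).
Verify: 5/(k**2 + 7*k + 12) matches t_k.
Σ_(k=2)^(10) t_k = s_(11) − s_(2) = 55/42 − (2/3) = 9/14.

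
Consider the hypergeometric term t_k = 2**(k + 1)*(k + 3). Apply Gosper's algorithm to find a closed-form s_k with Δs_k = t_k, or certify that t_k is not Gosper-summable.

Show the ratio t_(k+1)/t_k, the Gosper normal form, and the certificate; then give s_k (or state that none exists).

Step 1: r(k) = 2*(k + 4)/(k + 3).
A = 2, B = 1, C = k + 3.
Need (2)·f(k+1) − (1)·f(k) = k + 3.
deg f ≤ 1 (via 0,0,1).
A polynomial solution: f(k) = k + 1.
R(k) = B(k−1)·f(k)/C(k) = (k + 1)/(k + 3); s_k = R·t_k = 2**(k + 1)*(k + 1).
Check: Δs_k = 2**(k + 1)*(k + 3). ✓

s_k = 2**(k + 1)*(k + 1)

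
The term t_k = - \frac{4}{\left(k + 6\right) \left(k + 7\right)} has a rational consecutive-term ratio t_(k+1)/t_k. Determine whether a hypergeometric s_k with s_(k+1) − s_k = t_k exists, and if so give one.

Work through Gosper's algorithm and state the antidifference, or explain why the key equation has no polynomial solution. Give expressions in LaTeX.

t_(k+1)/t_k = (k + 6)/(k + 8).
A = k + 6, B = k + 8, C = 1.
Set up (k + 6)·f(k+1) − (k + 7)·f(k) − (1) = 0.
From deg A=1, deg B=1, deg C=0: d=1.
Match coefficients ⇒ f(k) = k/6.
Certificate R = B(k−1)f/C = k*(k + 7)/6 gives s_k = -2*k/(3*k + 18).
Δs = -4/(k**2 + 13*k + 42), as required.

s_k = - \frac{2 k}{3 k + 18}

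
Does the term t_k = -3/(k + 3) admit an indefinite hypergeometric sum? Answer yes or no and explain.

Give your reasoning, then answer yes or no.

No; the coefficient equations for f are inconsistent.

r(k) = (k + 3)/(k + 4) after simplifying.
Take A(k)=k + 3, B(k)=k + 4, C(k)=1.
Solve (k + 3)·f(k+1) − (k + 3)·f(k) = 1.
Bound: deg f ≤ 0.
Write f(k) = c0. Then LHS − RHS = -1, requiring -1 = 0: contradictory. No certificate.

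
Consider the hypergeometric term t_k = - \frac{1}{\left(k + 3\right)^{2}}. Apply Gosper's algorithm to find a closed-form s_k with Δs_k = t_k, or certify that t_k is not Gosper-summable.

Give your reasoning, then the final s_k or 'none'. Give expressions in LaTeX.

none (Gosper's algorithm certifies no s_k)

Step 1: r(k) = (k + 3)**2/(k + 4)**2.
So A=k**2 + 6*k + 9 and B=k**2 + 8*k + 16, with C=1.
Key eq: (k**2 + 6*k + 9)·f(k+1) = (k**2 + 6*k + 9)·f(k) + (1).
Degrees (2,2,0) ⇒ d ≤ 0.
Generic f = c0 gives residual -1; -1 = 0 cannot hold, so t_k is not Gosper-summable.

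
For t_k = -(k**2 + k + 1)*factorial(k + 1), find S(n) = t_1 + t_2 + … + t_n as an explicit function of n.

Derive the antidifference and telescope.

S(n) = -n*factorial(n + 2)

r(k) = (k + 2)*(k + (k + 1)**2 + 2)/(k**2 + k + 1) after simplifying.
So A=k + 2 and B=1, with C=k**2 + k + 1.
Set up (k + 2)·f(k+1) − (1)·f(k) − (k**2 + k + 1) = 0.
From deg A=1, deg B=0, deg C=2: d=1.
Match coefficients ⇒ f(k) = k - 1.
R(k) = B(k−1)·f(k)/C(k) = (k - 1)/(k**2 + k + 1); s_k = R·t_k = -(k - 1)*factorial(k + 1).
s_(k+1) − s_k = -(k**2 + k + 1)*factorial(k + 1) = t_k.
Telescope: S(n) = s_(n+1) − s_(1) = -n*factorial(n + 2) − (0) = -n*factorial(n + 2).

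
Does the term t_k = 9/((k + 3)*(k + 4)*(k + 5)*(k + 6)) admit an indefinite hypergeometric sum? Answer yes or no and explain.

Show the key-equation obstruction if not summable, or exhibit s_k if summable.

Ratio r(k) = (k + 3)/(k + 7).
Factor: A=k + 3; B=k + 7; C=1.
f must satisfy (k + 3)·f(k+1) − (k + 6)·f(k) = 1.
From deg A=1, deg B=1, deg C=0: d=3.
A polynomial solution: f(k) = k*(k**2 + 12*k + 47)/180.
Then R = B(k−1)f/C = k*(k + 6)*(k**2 + 12*k + 47)/180, so s_k = R(k)·t_k = k*(k**2 + 12*k + 47)/(20*(k + 3)*(k + 4)*(k + 5)).
Check: Δs_k = 9/(k**4 + 18*k**3 + 119*k**2 + 342*k + 360). ✓

Yes. s_k = k*(k**2 + 12*k + 47)/(20*(k + 3)*(k + 4)*(k + 5)).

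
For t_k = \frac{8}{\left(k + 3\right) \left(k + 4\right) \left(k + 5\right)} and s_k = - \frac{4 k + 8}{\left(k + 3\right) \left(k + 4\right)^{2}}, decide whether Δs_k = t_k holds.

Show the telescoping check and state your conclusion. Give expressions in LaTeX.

s_(k+1) = 4*(-k - 3)/((k + 4)*(k + 5)**2)
s_(k+1) − s_k = 8*(k**2 + 6*k + 7)/(k**5 + 21*k**4 + 175*k**3 + 723*k**2 + 1480*k + 1200)
(s_(k+1) − s_k) − t_k = 8*(-3*k - 13)/(k**5 + 21*k**4 + 175*k**3 + 723*k**2 + 1480*k + 1200)

Invalid: residual \frac{8 \left(- 3 k - 13\right)}{k^{5} + 21 k^{4} + 175 k^{3} + 723 k^{2} + 1480 k + 1200} ≠ 0.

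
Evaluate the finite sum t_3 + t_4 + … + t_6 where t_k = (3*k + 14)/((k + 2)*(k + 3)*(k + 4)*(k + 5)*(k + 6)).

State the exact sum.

The ratio is (k + 2)*(3*k + 17)/((k + 7)*(3*k + 14)).
Factor: A=k + 2; B=k + 7; C=k + 14/3.
Solve (k + 2)·f(k+1) − (k + 6)·f(k) = k + 14/3.
Bound: deg f ≤ 4.
Coefficient equations give f(k) = k*(k + 4)*(k**2 + 10*k + 31)/90.
Certificate R = B(k−1)f/C = k*(k + 4)*(k + 6)*(k**2 + 10*k + 31)/(30*(3*k + 14)) gives s_k = k*(k**2 + 10*k + 31)/(30*(k**3 + 10*k**2 + 31*k + 30)).
s_(k+1) − s_k = (3*k + 14)/(k**5 + 20*k**4 + 155*k**3 + 580*k**2 + 1044*k + 720) = t_k.
Sum = s_(7) − s_(3); s_(7) = 7/216, s_(3) = 7/240 ⇒ 7/2160.

Σ = 7/2160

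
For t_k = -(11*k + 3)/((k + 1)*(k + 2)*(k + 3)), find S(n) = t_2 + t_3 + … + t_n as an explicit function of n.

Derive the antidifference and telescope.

S(n) = (-29*n**2 - 13*n + 42)/(12*(n**2 + 5*n + 6))

Ratio r(k) = (k + 1)*(11*k + 14)/((k + 4)*(11*k + 3)).
Normal form (A,B,C) = (k + 1, k + 4, k + 3/11).
Key eq: (k + 1)·f(k+1) = (k + 3)·f(k) + (k + 3/11).
d = 2 from the (1,1,1) case.
Solving with deg f ≤ 2: f(k) = k*(7*k - 1)/22.
Then R = B(k−1)f/C = k*(k + 3)*(7*k - 1)/(2*(11*k + 3)), so s_k = R(k)·t_k = k*(1 - 7*k)/(2*(k + 1)*(k + 2)).
Check: Δs_k = (-11*k - 3)/(k**3 + 6*k**2 + 11*k + 6). ✓
s_(n+1) = (-7*n**2 - 13*n - 6)/(2*(n**2 + 5*n + 6)) and s_(2) = -13/12, so S(n) = (-29*n**2 - 13*n + 42)/(12*(n**2 + 5*n + 6)).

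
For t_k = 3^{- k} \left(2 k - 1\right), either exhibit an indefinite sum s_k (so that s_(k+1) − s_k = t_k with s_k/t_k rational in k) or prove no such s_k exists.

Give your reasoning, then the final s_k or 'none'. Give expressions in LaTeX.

s_k = - 3^{1 - k} k

r(k) = (2*k + 1)/(3*(2*k - 1)) after simplifying.
So A=1/3 and B=1, with C=k - 1/2.
Solve (1/3)·f(k+1) − (1)·f(k) = k - 1/2.
Bound: deg f ≤ 1.
Solving with deg f ≤ 1: f(k) = -3*k/2.
Then R = B(k−1)f/C = -3*k/(2*k - 1), so s_k = R(k)·t_k = -3**(1 - k)*k.
Verify: (2*k - 1)/3**k matches t_k.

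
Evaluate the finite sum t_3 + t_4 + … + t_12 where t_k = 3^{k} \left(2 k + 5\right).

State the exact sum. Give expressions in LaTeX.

The ratio is 3*(2*k + 7)/(2*k + 5).
Take A(k)=3, B(k)=1, C(k)=k + 5/2.
Key eq: (3)·f(k+1) = (1)·f(k) + (k + 5/2).
From deg A=0, deg B=0, deg C=1: d=1.
Match coefficients ⇒ f(k) = (k + 1)/2.
Certificate R = B(k−1)f/C = (k + 1)/(2*k + 5) gives s_k = 3**k*(k + 1).
Δs = 3**k*(2*k + 5), as required.
Sum = s_(13) − s_(3); s_(13) = 22320522, s_(3) = 108 ⇒ 22320414.

Σ = 22320414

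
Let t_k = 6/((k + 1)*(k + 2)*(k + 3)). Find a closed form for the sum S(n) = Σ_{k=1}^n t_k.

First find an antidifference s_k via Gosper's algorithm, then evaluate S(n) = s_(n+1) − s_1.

S(n) = n*(n + 5)/(2*(n**2 + 5*n + 6))

Ratio r(k) = (k + 1)/(k + 4).
Normal form (A,B,C) = (k + 1, k + 4, 1).
Solve (k + 1)·f(k+1) − (k + 3)·f(k) = 1.
Degrees (1,1,0) ⇒ d ≤ 2.
Match coefficients ⇒ f(k) = k*(k + 3)/4.
R(k) = B(k−1)·f(k)/C(k) = k*(k + 3)**2/4; s_k = R·t_k = 3*k*(k + 3)/(2*(k + 1)*(k + 2)).
Check: Δs_k = 6/(k**3 + 6*k**2 + 11*k + 6). ✓
s_(n+1) = 3*(n**2 + 5*n + 4)/(2*(n**2 + 5*n + 6)) and s_(1) = 1, so S(n) = n*(n + 5)/(2*(n**2 + 5*n + 6)).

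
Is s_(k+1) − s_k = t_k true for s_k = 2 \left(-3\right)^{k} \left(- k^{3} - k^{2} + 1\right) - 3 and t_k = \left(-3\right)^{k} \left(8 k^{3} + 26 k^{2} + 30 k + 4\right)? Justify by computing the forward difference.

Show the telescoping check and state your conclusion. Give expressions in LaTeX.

valid (s_(k+1) − s_k reduces to t_k)

s_(k+1) = 6*(-3)**k*((k + 1)**3 + (k + 1)**2 - 1) - 3
s_(k+1) − s_k = (-3)**k*(8*k**3 + 26*k**2 + 30*k + 4)
(s_(k+1) − s_k) − t_k = 0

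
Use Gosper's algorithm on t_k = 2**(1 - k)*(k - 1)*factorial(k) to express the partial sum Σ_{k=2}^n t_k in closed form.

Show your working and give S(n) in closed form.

Step 1: r(k) = k*(k + 1)/(2*(k - 1)).
So A=k/2 + 1/2 and B=1, with C=k - 1.
Key eq: (k/2 + 1/2)·f(k+1) = (1)·f(k) + (k - 1).
From deg A=1, deg B=0, deg C=1: d=0.
A polynomial solution: f(k) = 2.
Get s_k = R·t_k = 2**(2 - k)*factorial(k) with R(k) = B(k−1)f(k)/C(k) = 2/(k - 1).
Check: Δs_k = 2**(1 - k)*(k - 1)*factorial(k). ✓
Telescope: S(n) = s_(n+1) − s_(2) = 2**(1 - n)*factorial(n + 1) − (2) = 2**(1 - n)*(-2**n + n*factorial(n) + factorial(n)).

S(n) = 2**(1 - n)*(-2**n + n*factorial(n) + factorial(n))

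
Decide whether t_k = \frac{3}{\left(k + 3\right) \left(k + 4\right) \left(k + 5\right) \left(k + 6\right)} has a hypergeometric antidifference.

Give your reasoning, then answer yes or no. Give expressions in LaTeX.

t_(k+1)/t_k = (k + 3)/(k + 7).
So A=k + 3 and B=k + 7, with C=1.
Solve (k + 3)·f(k+1) − (k + 6)·f(k) = 1.
d = 3 from the (1,1,0) case.
Solve for f: f(k) = k*(k**2 + 12*k + 47)/180 (degree 3 ≤ 3).
R(k) = B(k−1)·f(k)/C(k) = k*(k + 6)*(k**2 + 12*k + 47)/180; s_k = R·t_k = k*(k**2 + 12*k + 47)/(60*(k + 3)*(k + 4)*(k + 5)).
Verify: 3/(k**4 + 18*k**3 + 119*k**2 + 342*k + 360) matches t_k.

Yes. s_k = \frac{k \left(k^{2} + 12 k + 47\right)}{60 \left(k + 3\right) \left(k + 4\right) \left(k + 5\right)}.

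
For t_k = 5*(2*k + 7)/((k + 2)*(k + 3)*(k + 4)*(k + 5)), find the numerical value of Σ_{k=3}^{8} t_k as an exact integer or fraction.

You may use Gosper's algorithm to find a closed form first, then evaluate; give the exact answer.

Compute t_(k+1)/t_k: get (k + 2)*(2*k + 9)/((k + 6)*(2*k + 7)).
Factor: A=k + 2; B=k + 6; C=k + 7/2.
Need (k + 2)·f(k+1) − (k + 5)·f(k) = k + 7/2.
deg f ≤ 3 (via 1,1,1).
Coefficient equations give f(k) = k*(k + 3)*(k + 6)/16.
R(k) = B(k−1)·f(k)/C(k) = k*(k + 3)*(k + 5)*(k + 6)/(8*(2*k + 7)); s_k = R·t_k = 5*k*(k + 6)/(8*(k**2 + 6*k + 8)).
s_(k+1) − s_k = 5*(2*k + 7)/(k**4 + 14*k**3 + 71*k**2 + 154*k + 120) = t_k.
Sum = s_(9) − s_(3); s_(9) = 675/1144, s_(3) = 27/56 ⇒ 108/1001.

Σ = 108/1001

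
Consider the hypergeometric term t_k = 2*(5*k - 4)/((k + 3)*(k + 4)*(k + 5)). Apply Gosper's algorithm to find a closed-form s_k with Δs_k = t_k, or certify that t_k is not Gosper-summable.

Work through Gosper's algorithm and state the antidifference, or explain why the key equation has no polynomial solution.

Step 1: r(k) = (k + 3)*(5*k + 1)/((k + 6)*(5*k - 4)).
Gosper form: A/B · C(k+1)/C(k) with A=k + 3, B=k + 6, C=k - 4/5.
Need (k + 3)·f(k+1) − (k + 5)·f(k) = k - 4/5.
deg f ≤ 2 (via 1,1,1).
Coefficient equations give f(k) = k*(11*k - 43)/120.
Get s_k = R·t_k = k*(11*k - 43)/(12*(k + 3)*(k + 4)) with R(k) = B(k−1)f(k)/C(k) = k*(k + 5)*(11*k - 43)/(24*(5*k - 4)).
Verify: 2*(5*k - 4)/(k**3 + 12*k**2 + 47*k + 60) matches t_k.

s_k = k*(11*k - 43)/(12*(k + 3)*(k + 4))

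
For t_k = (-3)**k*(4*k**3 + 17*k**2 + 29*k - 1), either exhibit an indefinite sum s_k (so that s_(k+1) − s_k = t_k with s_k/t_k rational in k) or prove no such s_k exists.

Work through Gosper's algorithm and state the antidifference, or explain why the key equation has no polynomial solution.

The ratio is 3*(-4*k**3 - 29*k**2 - 75*k - 49)/(4*k**3 + 17*k**2 + 29*k - 1).
Take A(k)=-3, B(k)=1, C(k)=k**3 + 17*k**2/4 + 29*k/4 - 1/4.
Solve (-3)·f(k+1) − (1)·f(k) = k**3 + 17*k**2/4 + 29*k/4 - 1/4.
d = 3 from the (0,0,3) case.
A polynomial solution: f(k) = -(k**3 + 2*k**2 + 2*k - 4)/4.
Certificate R = B(k−1)f/C = -(k**3 + 2*k**2 + 2*k - 4)/(4*k**3 + 17*k**2 + 29*k - 1) gives s_k = (-3)**k*(-k**3 - 2*k**2 - 2*k + 4).
Check: Δs_k = (-3)**k*(4*k**3 + 17*k**2 + 29*k - 1). ✓

s_k = (-3)**k*(-k**3 - 2*k**2 - 2*k + 4)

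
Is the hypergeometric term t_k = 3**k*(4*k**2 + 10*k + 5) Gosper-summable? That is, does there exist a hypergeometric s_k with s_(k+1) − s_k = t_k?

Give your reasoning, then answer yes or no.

r(k) = 3*(4*k**2 + 18*k + 19)/(4*k**2 + 10*k + 5) after simplifying.
Factor: A=3; B=1; C=k**2 + 5*k/2 + 5/4.
Set up (3)·f(k+1) − (1)·f(k) − (k**2 + 5*k/2 + 5/4) = 0.
deg f ≤ 2 (via 0,0,2).
A polynomial solution: f(k) = (2*k**2 - k + 1)/4.
Get s_k = R·t_k = 3**k*(2*k**2 - k + 1) with R(k) = B(k−1)f(k)/C(k) = (2*k**2 - k + 1)/(4*k**2 + 10*k + 5).
s_(k+1) − s_k = 3**k*(4*k**2 + 10*k + 5) = t_k.

Yes. s_k = 3**k*(2*k**2 - k + 1).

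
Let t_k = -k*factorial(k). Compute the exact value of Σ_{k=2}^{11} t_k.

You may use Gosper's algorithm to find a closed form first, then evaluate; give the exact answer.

The ratio is (k + 1)**2/k.
Factor: A=k + 1; B=1; C=k.
Solve (k + 1)·f(k+1) − (1)·f(k) = k.
From deg A=1, deg B=0, deg C=1: d=0.
A polynomial solution: f(k) = 1.
So s_k = (B(k−1)f/C)·t_k = (1/k)·t_k = -factorial(k).
Check: Δs_k = -k*factorial(k). ✓
Telescoping: Σ = s_(12) − s_(2) = -479001600 − (-2) = -479001598.

Σ = -479001598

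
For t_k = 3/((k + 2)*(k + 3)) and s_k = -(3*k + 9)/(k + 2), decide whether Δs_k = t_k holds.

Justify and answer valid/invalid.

s_(k+1) = 3*(-k - 4)/(k + 3)
s_(k+1) − s_k = 3/(k**2 + 5*k + 6)
(s_(k+1) − s_k) − t_k = 0

valid (s_(k+1) − s_k reduces to t_k)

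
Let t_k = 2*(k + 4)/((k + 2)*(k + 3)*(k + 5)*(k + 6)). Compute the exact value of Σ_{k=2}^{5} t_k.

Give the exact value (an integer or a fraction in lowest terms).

r(k) = (k + 2)*(k + 5)**2/((k + 4)**2*(k + 7)) after simplifying.
Gosper form: A/B · C(k+1)/C(k) with A=k + 2, B=k + 7, C=k**2 + 8*k + 16.
Key eq: (k + 2)·f(k+1) = (k + 6)·f(k) + (k**2 + 8*k + 16).
Degrees (1,1,2) ⇒ d ≤ 4.
Solve for f: f(k) = k*(k + 3)*(k + 4)*(k + 7)/20 (degree 4 ≤ 4).
Certificate R = B(k−1)f/C = k*(k + 3)*(k + 6)*(k + 7)/(20*(k + 4)) gives s_k = k*(k + 7)/(10*(k**2 + 7*k + 10)).
Verify: 2*(k + 4)/(k**4 + 16*k**3 + 91*k**2 + 216*k + 180) matches t_k.
Σ_(k=2)^(5) t_k = s_(6) − s_(2) = 39/440 − (9/140) = 15/616.

Σ = 15/616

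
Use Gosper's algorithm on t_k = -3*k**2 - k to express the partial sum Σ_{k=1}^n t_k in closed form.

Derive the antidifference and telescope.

Ratio r(k) = (k + 3*(k + 1)**2 + 1)/(k*(3*k + 1)).
A = 1, B = 1, C = k**2 + k/3.
Solve (1)·f(k+1) − (1)·f(k) = k**2 + k/3.
deg f ≤ 3 (via 0,0,2).
A polynomial solution: f(k) = k**2*(k - 1)/3.
Get s_k = R·t_k = k**2*(1 - k) with R(k) = B(k−1)f(k)/C(k) = k*(k - 1)/(3*k + 1).
s_(k+1) − s_k = k*(-3*k - 1) = t_k.
Σ_(k=1)^n t_k = s_(n+1) − s_(1) = (n*(-n**2 - 2*n - 1)) − (0), i.e. n*(-n**2 - 2*n - 1).

S(n) = n*(-n**2 - 2*n - 1)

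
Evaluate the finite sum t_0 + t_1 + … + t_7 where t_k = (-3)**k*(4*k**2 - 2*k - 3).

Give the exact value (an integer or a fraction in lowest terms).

Step 1: r(k) = 3*(-4*k**2 - 6*k + 1)/(4*k**2 - 2*k - 3).
So A=-3 and B=1, with C=k**2 - k/2 - 3/4.
f must satisfy (-3)·f(k+1) − (1)·f(k) = k**2 - k/2 - 3/4.
deg f ≤ 2 (via 0,0,2).
Coefficient equations give f(k) = -k*(k - 2)/4.
Get s_k = R·t_k = (-3)**k*k*(2 - k) with R(k) = B(k−1)f(k)/C(k) = -k*(k - 2)/(4*k**2 - 2*k - 3).
Verify: (-3)**k*(4*k**2 - 2*k - 3) matches t_k.
Telescoping: Σ = s_(8) − s_(0) = -314928 − (0) = -314928.

Σ = -314928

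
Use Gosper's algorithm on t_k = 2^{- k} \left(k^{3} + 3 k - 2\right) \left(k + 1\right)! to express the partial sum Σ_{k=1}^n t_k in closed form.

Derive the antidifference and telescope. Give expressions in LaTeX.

Step 1: r(k) = (k + 2)*(3*k + (k + 1)**3 + 1)/(2*(k**3 + 3*k - 2)).
Gosper form: A/B · C(k+1)/C(k) with A=k/2 + 1, B=1, C=k**3 + 3*k - 2.
Need (k/2 + 1)·f(k+1) − (1)·f(k) = k**3 + 3*k - 2.
deg f ≤ 2 (via 1,0,3).
Coefficient equations give f(k) = 2*k*(k - 2).
Then R = B(k−1)f/C = 2*k*(k - 2)/(k**3 + 3*k - 2), so s_k = R(k)·t_k = 2**(1 - k)*k*(k - 2)*factorial(k + 1).
Δs = (k**3 + 3*k - 2)*factorial(k + 1)/2**k, as required.
Telescope: S(n) = s_(n+1) − s_(1) = (n - 1)*(n + 1)*factorial(n + 2)/2**n − (-2) = 2 + n**2*factorial(n + 2)/2**n - factorial(n + 2)/2**n.

S(n) = 2 + 2^{- n} n^{2} \left(n + 2\right)! - 2^{- n} \left(n + 2\right)!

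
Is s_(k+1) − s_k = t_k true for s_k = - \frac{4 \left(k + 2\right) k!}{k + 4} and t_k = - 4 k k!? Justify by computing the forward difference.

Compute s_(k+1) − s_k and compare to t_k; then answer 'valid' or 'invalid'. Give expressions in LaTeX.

s_(k+1) = -4*(k + 3)*factorial(k + 1)/(k + 5)
s_(k+1) − s_k = -4*(k**3 + 7*k**2 + 12*k + 2)*factorial(k)/((k + 4)*(k + 5))
(s_(k+1) − s_k) − t_k = 8*(k**2 + 4*k - 1)*factorial(k)/((k + 4)*(k + 5))

Invalid: residual \frac{8 \left(k^{2} + 4 k - 1\right) k!}{\left(k + 4\right) \left(k + 5\right)} ≠ 0.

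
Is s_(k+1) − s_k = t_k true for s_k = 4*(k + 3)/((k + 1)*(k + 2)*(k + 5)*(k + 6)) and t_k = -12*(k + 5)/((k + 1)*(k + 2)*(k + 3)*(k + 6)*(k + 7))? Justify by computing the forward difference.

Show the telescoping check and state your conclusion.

s_(k+1) = 4*(k + 4)/((k + 2)*(k + 3)*(k + 6)*(k + 7))
s_(k+1) − s_k = 4*(-3*k**2 - 22*k - 43)/(k**6 + 24*k**5 + 226*k**4 + 1056*k**3 + 2545*k**2 + 2952*k + 1260)
(s_(k+1) − s_k) − t_k = 32*(k + 4)/(k**6 + 24*k**5 + 226*k**4 + 1056*k**3 + 2545*k**2 + 2952*k + 1260)

Invalid: residual 32*(k + 4)/(k**6 + 24*k**5 + 226*k**4 + 1056*k**3 + 2545*k**2 + 2952*k + 1260) ≠ 0.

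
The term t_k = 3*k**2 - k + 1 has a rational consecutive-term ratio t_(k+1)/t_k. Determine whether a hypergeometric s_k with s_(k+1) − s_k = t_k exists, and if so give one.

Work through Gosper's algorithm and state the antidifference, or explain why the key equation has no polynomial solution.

The ratio is (-k + 3*(k + 1)**2)/(3*k**2 - k + 1).
Gosper form: A/B · C(k+1)/C(k) with A=1, B=1, C=k**2 - k/3 + 1/3.
Solve (1)·f(k+1) − (1)·f(k) = k**2 - k/3 + 1/3.
Degrees (0,0,2) ⇒ d ≤ 3.
Solving with deg f ≤ 3: f(k) = k*(k**2 - 2*k + 2)/3.
R(k) = B(k−1)·f(k)/C(k) = k*(k**2 - 2*k + 2)/(3*k**2 - k + 1); s_k = R·t_k = k*(k**2 - 2*k + 2).
Δs = 3*k**2 - k + 1, as required.

s_k = k*(k**2 - 2*k + 2)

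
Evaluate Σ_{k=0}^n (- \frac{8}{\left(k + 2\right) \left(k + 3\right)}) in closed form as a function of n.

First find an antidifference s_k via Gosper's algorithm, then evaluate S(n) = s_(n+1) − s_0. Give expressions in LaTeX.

S(n) = \frac{4 \left(- n - 1\right)}{n + 3}

Step 1: r(k) = (k + 2)/(k + 4).
Factor: A=k + 2; B=k + 4; C=1.
Need (k + 2)·f(k+1) − (k + 3)·f(k) = 1.
d = 1 from the (1,1,0) case.
Match coefficients ⇒ f(k) = k/2.
So s_k = (B(k−1)f/C)·t_k = (k*(k + 3)/2)·t_k = -4*k/(k + 2).
s_(k+1) − s_k = -8/(k**2 + 5*k + 6) = t_k.
Σ_(k=0)^n t_k = s_(n+1) − s_(0) = (4*(-n - 1)/(n + 3)) − (0), i.e. 4*(-n - 1)/(n + 3).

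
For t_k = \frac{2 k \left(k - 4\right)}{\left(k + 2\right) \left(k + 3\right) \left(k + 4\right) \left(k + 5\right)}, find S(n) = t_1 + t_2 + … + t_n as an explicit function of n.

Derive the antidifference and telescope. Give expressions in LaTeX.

S(n) = \frac{n \left(n^{2} - 12 n - 13\right)}{12 \left(n^{3} + 12 n^{2} + 47 n + 60\right)}

t_(k+1)/t_k = (k - 3)*(k + 1)*(k + 2)/(k*(k - 4)*(k + 6)).
A = k + 2, B = k + 6, C = k**2 - 4*k.
Key eq: (k + 2)·f(k+1) = (k + 5)·f(k) + (k**2 - 4*k).
Bound: deg f ≤ 3.
Coefficient equations give f(k) = k*(k - 14)*(k - 1)/24.
So s_k = (B(k−1)f/C)·t_k = ((k - 14)*(k - 1)*(k + 5)/(24*(k - 4)))·t_k = k*(k**2 - 15*k + 14)/(12*(k + 2)*(k + 3)*(k + 4)).
s_(k+1) − s_k = 2*k*(k - 4)/(k**4 + 14*k**3 + 71*k**2 + 154*k + 120) = t_k.
s_(n+1) = n*(n**2 - 12*n - 13)/(12*(n**3 + 12*n**2 + 47*n + 60)) and s_(1) = 0, so S(n) = n*(n**2 - 12*n - 13)/(12*(n**3 + 12*n**2 + 47*n + 60)).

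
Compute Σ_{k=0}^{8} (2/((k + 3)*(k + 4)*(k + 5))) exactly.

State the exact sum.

Σ = 1/13

r(k) = (k + 3)/(k + 6) after simplifying.
So A=k + 3 and B=k + 6, with C=1.
Solve (k + 3)·f(k+1) − (k + 5)·f(k) = 1.
deg f ≤ 2 (via 1,1,0).
Solve for f: f(k) = k*(k + 7)/24 (degree 2 ≤ 2).
Get s_k = R·t_k = k*(k + 7)/(12*(k + 3)*(k + 4)) with R(k) = B(k−1)f(k)/C(k) = k*(k + 5)*(k + 7)/24.
Δs = 2/(k**3 + 12*k**2 + 47*k + 60), as required.
Σ_(k=0)^(8) t_k = s_(9) − s_(0) = 1/13 − (0) = 1/13.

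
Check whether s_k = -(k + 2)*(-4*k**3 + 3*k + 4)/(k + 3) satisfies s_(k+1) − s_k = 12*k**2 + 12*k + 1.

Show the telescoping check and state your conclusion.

Invalid: residual (-8*k**3 - 48*k**2 - 40*k - 7)/(k**2 + 7*k + 12) ≠ 0.

s_(k+1) = -(k + 3)*(3*k - 4*(k + 1)**3 + 7)/(k + 4)
s_(k+1) − s_k = (12*k**4 + 88*k**3 + 181*k**2 + 111*k + 5)/(k**2 + 7*k + 12)
(s_(k+1) − s_k) − t_k = (-8*k**3 - 48*k**2 - 40*k - 7)/(k**2 + 7*k + 12)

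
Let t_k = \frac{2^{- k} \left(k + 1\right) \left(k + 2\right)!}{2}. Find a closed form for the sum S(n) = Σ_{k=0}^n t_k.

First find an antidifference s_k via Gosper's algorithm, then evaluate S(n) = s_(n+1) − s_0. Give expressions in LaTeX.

Step 1: r(k) = (k + 2)*(k + 3)/(2*(k + 1)).
Take A(k)=k/2 + 3/2, B(k)=1, C(k)=k + 1.
f must satisfy (k/2 + 3/2)·f(k+1) − (1)·f(k) = k + 1.
From deg A=1, deg B=0, deg C=1: d=0.
Coefficient equations give f(k) = 2.
Certificate R = B(k−1)f/C = 2/(k + 1) gives s_k = factorial(k + 2)/2**k.
Check: Δs_k = (k + 1)*factorial(k + 2)/(2*2**k). ✓
Evaluate: s_(n+1) = 2**(-n - 1)*factorial(n + 3); subtract s_(0) = 2 ⇒ S(n) = -2 + factorial(n + 3)/(2*2**n).

S(n) = -2 + \frac{2^{- n} \left(n + 3\right)!}{2}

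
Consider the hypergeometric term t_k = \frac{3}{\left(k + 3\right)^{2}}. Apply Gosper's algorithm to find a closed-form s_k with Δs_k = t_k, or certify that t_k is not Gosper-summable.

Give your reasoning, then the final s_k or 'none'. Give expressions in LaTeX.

Compute t_(k+1)/t_k: get (k + 3)**2/(k + 4)**2.
Gosper form: A/B · C(k+1)/C(k) with A=k**2 + 6*k + 9, B=k**2 + 8*k + 16, C=1.
Key eq: (k**2 + 6*k + 9)·f(k+1) = (k**2 + 6*k + 9)·f(k) + (1).
Bound: deg f ≤ 0.
f = c0 ⇒ A·f(k+1) − B(k−1)·f(k) − C = -1. The system {-1 = 0} is inconsistent; no antidifference.

none (Gosper's algorithm certifies no s_k)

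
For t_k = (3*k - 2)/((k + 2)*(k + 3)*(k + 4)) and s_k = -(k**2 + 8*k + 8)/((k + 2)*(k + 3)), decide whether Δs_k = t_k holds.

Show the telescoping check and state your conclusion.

s_(k+1) = (-8*k - (k + 1)**2 - 16)/((k + 3)*(k + 4))
s_(k+1) − s_k = (3*k - 2)/(k**3 + 9*k**2 + 26*k + 24)
(s_(k+1) − s_k) − t_k = 0

Valid: the claim telescopes to t_k.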